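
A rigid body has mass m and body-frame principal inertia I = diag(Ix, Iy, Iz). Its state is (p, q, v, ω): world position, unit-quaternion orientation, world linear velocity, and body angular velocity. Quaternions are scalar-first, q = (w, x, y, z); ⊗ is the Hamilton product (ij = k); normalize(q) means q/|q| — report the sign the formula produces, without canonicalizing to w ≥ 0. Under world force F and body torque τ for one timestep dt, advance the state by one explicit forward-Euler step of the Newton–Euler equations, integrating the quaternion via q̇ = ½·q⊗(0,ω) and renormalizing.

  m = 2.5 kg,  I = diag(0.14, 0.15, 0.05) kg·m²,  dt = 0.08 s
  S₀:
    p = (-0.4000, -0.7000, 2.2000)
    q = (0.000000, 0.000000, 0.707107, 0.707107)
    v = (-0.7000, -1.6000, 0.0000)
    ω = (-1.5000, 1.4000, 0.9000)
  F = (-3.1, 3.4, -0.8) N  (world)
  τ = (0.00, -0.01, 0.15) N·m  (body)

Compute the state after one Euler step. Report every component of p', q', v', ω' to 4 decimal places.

new position p' = (-0.4560, -0.8280, 2.2000)
v + (F/m)dt = (-0.7992, -1.4912, -0.0256)
(τ − ω×Iω)/I = (0.9000, 0.7433, 3.4200)
ω' = ω + α·dt = (-1.4280, 1.4595, 1.1736)
2q̇ = q⊗(0,ω) = (-1.6263461, -0.3535535, -1.0606605, 1.0606605)
q + ½dt·q⊗(0,ω), renormalized = (-0.0648, -0.0141, 0.6620, 0.7465)

p' = (-0.4560, -0.8280, 2.2000)
q' = (-0.0648, -0.0141, 0.6620, 0.7465)
v' = (-0.7992, -1.4912, -0.0256)
ω' = (-1.4280, 1.4595, 1.1736)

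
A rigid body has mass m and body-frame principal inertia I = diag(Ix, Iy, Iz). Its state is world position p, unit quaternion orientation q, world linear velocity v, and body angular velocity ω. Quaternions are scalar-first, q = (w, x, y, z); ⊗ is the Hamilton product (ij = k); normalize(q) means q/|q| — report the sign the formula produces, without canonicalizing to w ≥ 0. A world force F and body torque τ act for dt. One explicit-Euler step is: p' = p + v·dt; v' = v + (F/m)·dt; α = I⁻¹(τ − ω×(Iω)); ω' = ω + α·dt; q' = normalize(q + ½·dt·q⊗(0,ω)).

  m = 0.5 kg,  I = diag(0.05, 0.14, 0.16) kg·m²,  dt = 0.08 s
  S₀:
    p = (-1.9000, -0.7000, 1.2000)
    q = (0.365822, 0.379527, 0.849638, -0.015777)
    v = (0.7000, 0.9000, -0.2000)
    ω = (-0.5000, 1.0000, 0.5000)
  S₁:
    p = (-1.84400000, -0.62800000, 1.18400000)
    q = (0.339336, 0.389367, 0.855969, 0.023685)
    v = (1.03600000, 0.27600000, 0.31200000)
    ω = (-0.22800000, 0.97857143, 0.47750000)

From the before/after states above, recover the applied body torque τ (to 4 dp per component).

τ = (0.1800, -0.0100, -0.0900)

ω₁ − ω₀ = (0.27200000, -0.02142857, -0.02250000)
precession coupling = (0.0100, 0.0275, -0.0450)
I·α + gyro = (0.1800, -0.0100, -0.0900)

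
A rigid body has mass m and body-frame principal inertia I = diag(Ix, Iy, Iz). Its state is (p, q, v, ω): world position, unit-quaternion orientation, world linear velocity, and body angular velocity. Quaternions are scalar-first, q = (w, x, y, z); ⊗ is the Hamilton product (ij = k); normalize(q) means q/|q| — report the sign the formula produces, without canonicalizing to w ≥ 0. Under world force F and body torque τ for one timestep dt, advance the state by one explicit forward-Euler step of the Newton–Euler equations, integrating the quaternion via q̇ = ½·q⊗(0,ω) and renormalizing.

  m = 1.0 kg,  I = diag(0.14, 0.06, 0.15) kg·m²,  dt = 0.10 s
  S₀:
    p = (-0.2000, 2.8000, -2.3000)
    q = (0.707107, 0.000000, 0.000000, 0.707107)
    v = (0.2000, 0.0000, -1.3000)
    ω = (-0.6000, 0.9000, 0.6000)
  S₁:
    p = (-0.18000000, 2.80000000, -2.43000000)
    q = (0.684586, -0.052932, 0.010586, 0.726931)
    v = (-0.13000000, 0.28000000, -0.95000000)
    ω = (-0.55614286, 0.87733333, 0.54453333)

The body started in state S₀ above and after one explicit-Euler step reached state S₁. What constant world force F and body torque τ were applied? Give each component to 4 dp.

velocity change Δv = (-0.33000000, 0.28000000, 0.35000000)
applied force F = (-3.3000, 2.8000, 3.5000)
Δω = ω₁−ω₀ = (0.04385714, -0.02266667, -0.05546667)
gyro term ω₀×Iω₀ = (0.0486, 0.0036, 0.0432)
τ = I·(Δω/dt) + ω₀×(Iω₀) = (0.1100, -0.0100, -0.0400)

F = (-3.3000, 2.8000, 3.5000)
τ = (0.1100, -0.0100, -0.0400)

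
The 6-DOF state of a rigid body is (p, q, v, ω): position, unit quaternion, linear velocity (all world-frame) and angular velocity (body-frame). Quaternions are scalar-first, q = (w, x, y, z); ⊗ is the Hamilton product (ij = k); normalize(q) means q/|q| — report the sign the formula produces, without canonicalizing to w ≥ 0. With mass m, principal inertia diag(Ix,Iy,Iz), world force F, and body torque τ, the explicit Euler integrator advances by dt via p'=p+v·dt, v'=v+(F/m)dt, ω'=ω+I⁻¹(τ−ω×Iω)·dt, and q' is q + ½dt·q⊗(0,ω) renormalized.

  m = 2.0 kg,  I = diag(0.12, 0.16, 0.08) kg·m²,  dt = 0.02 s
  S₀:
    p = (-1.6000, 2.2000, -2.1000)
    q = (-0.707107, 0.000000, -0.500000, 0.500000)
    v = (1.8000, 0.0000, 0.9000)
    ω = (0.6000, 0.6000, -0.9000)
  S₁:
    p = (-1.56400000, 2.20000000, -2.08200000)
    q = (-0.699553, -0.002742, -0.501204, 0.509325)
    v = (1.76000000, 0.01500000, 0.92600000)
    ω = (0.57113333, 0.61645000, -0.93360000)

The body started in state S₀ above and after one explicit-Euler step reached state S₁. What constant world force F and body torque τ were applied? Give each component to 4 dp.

Δω = ω₁−ω₀ = (-0.02886667, 0.01645000, -0.03360000)
precession coupling = (0.0432, -0.0216, 0.0144)
applied torque τ = (-0.1300, 0.1100, -0.1200)
velocity change Δv = (-0.04000000, 0.01500000, 0.02600000)
F = m·Δv/dt = (-4.0000, 1.5000, 2.6000)

F = (-4.0000, 1.5000, 2.6000)
τ = (-0.1300, 0.1100, -0.1200)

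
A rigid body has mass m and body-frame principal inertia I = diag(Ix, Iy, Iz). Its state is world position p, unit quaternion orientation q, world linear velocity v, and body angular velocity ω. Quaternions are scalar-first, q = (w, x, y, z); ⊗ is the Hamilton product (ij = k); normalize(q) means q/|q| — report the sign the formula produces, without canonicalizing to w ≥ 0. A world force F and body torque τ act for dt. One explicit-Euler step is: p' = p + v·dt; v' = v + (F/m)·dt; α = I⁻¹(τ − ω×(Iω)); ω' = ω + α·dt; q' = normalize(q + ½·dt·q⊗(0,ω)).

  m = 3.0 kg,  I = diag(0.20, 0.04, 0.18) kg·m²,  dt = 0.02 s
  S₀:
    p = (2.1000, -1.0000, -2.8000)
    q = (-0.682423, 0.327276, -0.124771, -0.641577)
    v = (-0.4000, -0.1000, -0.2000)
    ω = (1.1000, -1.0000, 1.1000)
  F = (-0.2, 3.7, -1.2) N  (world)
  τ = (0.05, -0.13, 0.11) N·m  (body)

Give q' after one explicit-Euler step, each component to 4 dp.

q⊗(0,ω) = (0.2209601, -1.5294904, -0.3833153, -0.9406932)
q + ½dt·q⊗(0,ω), renormalized = (-0.6801, 0.3119, -0.1286, -0.6509)

q' = (-0.6801, 0.3119, -0.1286, -0.6509)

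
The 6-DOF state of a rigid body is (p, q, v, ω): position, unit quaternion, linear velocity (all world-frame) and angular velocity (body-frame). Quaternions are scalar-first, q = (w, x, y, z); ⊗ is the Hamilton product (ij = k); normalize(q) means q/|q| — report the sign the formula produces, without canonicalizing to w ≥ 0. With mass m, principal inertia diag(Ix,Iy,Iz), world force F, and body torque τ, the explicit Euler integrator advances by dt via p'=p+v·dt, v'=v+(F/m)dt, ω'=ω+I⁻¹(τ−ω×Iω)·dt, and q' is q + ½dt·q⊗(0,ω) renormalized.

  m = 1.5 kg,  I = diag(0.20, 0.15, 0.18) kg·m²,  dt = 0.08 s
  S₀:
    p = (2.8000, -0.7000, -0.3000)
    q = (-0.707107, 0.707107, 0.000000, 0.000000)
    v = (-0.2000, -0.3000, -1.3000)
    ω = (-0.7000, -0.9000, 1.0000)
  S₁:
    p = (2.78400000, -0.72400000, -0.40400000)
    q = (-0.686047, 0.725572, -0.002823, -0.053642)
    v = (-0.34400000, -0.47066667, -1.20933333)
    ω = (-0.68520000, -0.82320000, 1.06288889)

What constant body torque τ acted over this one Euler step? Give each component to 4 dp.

τ = (0.0100, 0.1300, 0.1100)

ω₁ − ω₀ = (0.01480000, 0.07680000, 0.06288889)
precession coupling = (-0.0270, -0.0140, -0.0315)
I·α + gyro = (0.0100, 0.1300, 0.1100)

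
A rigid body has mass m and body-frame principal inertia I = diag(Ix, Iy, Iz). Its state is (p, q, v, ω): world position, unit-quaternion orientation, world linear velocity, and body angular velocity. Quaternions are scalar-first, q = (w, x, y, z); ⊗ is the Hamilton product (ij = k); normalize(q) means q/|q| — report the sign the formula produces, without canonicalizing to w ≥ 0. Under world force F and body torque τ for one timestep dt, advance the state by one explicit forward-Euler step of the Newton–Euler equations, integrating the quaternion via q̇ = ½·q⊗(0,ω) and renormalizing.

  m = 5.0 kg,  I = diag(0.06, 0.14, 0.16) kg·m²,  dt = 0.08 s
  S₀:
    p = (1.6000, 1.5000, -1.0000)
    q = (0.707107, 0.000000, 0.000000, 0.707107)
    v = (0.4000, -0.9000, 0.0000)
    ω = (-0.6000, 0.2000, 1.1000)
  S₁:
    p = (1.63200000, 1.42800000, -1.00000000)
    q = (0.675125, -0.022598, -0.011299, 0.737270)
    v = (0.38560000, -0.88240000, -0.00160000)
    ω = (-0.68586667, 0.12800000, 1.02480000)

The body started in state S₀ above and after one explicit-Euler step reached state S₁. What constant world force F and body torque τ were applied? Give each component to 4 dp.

v₁ − v₀ = (-0.01440000, 0.01760000, -0.00160000)
m·(v₁−v₀)/dt = (-0.9000, 1.1000, -0.1000)
rate change Δω = (-0.08586667, -0.07200000, -0.07520000)
gyro term ω₀×Iω₀ = (0.0044, 0.0660, -0.0096)
I·α + gyro = (-0.0600, -0.0600, -0.1600)

F = (-0.9000, 1.1000, -0.1000)
τ = (-0.0600, -0.0600, -0.1600)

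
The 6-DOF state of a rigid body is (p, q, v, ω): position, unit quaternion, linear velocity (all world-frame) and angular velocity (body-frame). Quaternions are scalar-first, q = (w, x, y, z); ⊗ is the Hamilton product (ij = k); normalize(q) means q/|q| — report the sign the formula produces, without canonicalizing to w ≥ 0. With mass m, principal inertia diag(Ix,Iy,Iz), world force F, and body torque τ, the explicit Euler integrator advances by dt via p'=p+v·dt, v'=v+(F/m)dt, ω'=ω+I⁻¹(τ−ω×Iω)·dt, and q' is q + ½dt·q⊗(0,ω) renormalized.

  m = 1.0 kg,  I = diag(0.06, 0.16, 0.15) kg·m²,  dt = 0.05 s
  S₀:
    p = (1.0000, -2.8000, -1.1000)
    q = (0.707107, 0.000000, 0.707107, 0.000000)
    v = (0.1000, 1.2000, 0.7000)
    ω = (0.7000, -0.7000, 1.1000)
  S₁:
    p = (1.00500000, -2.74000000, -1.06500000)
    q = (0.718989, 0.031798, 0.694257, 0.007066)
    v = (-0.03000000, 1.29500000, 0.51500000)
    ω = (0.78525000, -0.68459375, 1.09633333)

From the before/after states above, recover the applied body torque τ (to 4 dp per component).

Δω = ω₁−ω₀ = (0.08525000, 0.01540625, -0.00366667)
I·α + gyro = (0.1100, -0.0200, -0.0600)

τ = (0.1100, -0.0200, -0.0600)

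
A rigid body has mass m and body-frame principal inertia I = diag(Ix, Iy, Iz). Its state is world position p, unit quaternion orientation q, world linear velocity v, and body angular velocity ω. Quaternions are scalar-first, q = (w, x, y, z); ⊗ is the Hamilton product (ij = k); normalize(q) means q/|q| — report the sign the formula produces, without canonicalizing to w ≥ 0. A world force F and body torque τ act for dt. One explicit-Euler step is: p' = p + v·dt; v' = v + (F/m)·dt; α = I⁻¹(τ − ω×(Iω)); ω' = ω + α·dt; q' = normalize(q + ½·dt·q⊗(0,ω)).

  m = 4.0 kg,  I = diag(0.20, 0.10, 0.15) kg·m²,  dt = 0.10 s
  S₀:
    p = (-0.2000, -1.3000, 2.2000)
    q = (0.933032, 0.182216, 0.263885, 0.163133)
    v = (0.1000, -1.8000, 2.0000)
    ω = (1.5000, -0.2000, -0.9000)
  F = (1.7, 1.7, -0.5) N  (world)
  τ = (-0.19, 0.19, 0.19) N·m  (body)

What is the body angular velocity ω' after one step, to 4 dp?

α = I⁻¹(τ − ω×Iω) = (-0.9950, 2.5750, 1.0667)
ω' = ω + α·dt = (1.4005, 0.0575, -0.7933)

ω' = (1.4005, 0.0575, -0.7933)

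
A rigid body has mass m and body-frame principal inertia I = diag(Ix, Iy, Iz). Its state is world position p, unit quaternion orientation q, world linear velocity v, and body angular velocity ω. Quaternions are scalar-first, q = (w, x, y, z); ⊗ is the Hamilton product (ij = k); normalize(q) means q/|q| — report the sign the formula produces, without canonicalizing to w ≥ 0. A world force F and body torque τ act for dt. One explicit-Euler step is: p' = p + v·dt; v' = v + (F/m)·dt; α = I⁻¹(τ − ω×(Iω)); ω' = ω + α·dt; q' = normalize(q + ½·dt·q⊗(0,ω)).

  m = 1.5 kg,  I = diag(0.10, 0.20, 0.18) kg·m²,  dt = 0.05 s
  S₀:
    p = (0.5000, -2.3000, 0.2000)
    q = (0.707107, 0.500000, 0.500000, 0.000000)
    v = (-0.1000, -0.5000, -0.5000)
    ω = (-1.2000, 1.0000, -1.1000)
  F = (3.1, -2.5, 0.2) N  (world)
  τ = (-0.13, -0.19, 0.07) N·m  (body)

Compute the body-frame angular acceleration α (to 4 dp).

gyro term ω×Iω = (0.0220, -0.1056, -0.1200)
α = I⁻¹(τ − ω×Iω) = (-1.5200, -0.4220, 1.0556)

α = (-1.5200, -0.4220, 1.0556)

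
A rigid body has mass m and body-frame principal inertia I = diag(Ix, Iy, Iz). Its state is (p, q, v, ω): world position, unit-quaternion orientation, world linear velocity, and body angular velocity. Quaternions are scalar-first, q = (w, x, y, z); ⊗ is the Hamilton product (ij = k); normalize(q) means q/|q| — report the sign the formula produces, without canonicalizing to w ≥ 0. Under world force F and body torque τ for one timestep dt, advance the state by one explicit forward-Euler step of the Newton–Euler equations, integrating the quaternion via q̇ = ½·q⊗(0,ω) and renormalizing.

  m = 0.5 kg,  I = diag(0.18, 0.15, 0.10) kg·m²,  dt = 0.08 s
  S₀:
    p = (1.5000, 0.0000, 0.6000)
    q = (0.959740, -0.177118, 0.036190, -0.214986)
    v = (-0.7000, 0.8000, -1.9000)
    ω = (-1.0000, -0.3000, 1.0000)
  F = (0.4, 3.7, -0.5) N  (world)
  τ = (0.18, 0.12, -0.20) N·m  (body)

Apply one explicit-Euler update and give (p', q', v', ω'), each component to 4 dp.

p' = (1.4440, 0.0640, 0.4480)
q' = (0.9601, -0.2163, 0.0403, -0.1727)
v' = (-0.6360, 1.3920, -1.9800)
ω' = (-0.9267, -0.1933, 0.8472)

angular accel α = (0.9167, 1.3333, -1.9100)
ω + α·dt = (-0.9267, -0.1933, 0.8472)
2q̇ = q⊗(0,ω) = (0.0487250, -0.9880458, 0.1041820, 1.0490654)
q' = normalize(q + ½dt·q⊗(0,ω)) = (0.9601, -0.2163, 0.0403, -0.1727)
p' = p + v·dt = (1.4440, 0.0640, 0.4480)
v + (F/m)dt = (-0.6360, 1.3920, -1.9800)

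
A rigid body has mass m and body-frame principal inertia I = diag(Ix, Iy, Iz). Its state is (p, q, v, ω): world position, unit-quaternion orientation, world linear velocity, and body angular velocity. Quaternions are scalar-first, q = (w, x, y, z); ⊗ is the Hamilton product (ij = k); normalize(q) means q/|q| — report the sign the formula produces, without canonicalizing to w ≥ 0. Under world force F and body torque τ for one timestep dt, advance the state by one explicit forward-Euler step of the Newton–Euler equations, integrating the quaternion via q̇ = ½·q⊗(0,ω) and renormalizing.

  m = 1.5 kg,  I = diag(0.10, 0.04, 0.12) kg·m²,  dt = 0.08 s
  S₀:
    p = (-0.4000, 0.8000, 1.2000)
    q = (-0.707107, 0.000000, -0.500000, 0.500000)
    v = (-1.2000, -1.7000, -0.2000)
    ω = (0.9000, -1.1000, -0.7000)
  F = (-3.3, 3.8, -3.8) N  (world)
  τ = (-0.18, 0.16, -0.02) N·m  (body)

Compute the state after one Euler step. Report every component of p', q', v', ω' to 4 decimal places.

p' = (-0.4960, 0.6640, 1.1840)
q' = (-0.7137, 0.0105, -0.4500, 0.5367)
v' = (-1.3760, -1.4973, -0.4027)
ω' = (0.7067, -0.8052, -0.7529)

a = F/m = (-2.2000, 2.5333, -2.5333)
p + v·dt = (-0.4960, 0.6640, 1.1840)
v + (F/m)dt = (-1.3760, -1.4973, -0.4027)
gyro term ω×Iω = (0.0616, 0.0126, 0.0594)
angular accel α = (-2.4160, 3.6850, -0.6617)
ω' = ω + α·dt = (0.7067, -0.8052, -0.7529)
2q̇ = q⊗(0,ω) = (-0.2000000, 0.2636037, 1.2278177, 0.9449749)
q' = normalize(q + ½dt·q⊗(0,ω)) = (-0.7137, 0.0105, -0.4500, 0.5367)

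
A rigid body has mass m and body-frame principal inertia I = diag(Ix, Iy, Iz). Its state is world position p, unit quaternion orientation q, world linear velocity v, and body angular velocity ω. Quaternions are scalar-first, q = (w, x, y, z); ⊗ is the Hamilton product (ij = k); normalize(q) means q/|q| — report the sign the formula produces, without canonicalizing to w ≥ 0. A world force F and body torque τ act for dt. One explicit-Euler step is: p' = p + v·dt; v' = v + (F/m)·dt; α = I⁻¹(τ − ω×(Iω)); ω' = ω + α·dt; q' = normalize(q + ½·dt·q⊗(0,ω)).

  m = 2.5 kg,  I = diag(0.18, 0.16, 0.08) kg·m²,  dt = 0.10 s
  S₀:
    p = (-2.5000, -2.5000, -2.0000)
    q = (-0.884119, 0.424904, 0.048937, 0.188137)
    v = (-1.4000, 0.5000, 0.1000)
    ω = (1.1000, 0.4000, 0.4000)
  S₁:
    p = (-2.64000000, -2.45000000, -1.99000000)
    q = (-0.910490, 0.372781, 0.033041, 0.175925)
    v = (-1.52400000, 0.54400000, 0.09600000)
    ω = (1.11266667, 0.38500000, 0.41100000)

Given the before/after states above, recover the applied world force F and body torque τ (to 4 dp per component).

rate change Δω = (0.01266667, -0.01500000, 0.01100000)
gyro term ω₀×Iω₀ = (-0.0128, 0.0440, -0.0088)
τ = I·(Δω/dt) + ω₀×(Iω₀) = (0.0100, 0.0200, 0.0000)
velocity change Δv = (-0.12400000, 0.04400000, -0.00400000)
m·(v₁−v₀)/dt = (-3.1000, 1.1000, -0.1000)

F = (-3.1000, 1.1000, -0.1000)
τ = (0.0100, 0.0200, 0.0000)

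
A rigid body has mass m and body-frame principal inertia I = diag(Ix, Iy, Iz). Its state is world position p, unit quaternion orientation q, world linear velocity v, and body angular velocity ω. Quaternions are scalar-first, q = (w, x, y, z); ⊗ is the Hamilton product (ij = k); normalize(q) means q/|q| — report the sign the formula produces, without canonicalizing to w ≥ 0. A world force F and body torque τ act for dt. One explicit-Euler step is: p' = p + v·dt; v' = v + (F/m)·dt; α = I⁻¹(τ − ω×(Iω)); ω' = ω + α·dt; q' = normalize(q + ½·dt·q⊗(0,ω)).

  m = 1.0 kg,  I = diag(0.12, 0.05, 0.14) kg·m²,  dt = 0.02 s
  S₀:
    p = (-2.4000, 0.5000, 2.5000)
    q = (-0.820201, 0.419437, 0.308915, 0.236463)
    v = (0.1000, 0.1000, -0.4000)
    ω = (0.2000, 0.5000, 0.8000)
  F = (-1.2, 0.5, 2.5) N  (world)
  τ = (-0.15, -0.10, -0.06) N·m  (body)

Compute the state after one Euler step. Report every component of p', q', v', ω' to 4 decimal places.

a = (-1.2000, 0.5000, 2.5000)
p' = p + v·dt = (-2.3980, 0.5020, 2.4920)
v + (F/m)dt = (0.0760, 0.1100, -0.3500)
precession coupling ω×(Iω) = (0.0360, -0.0032, -0.0070)
angular accel α = (-1.5500, -1.9360, -0.3786)
ω' = ω + α·dt = (0.1690, 0.4613, 0.7924)
2q̇ = q⊗(0,ω) = (-0.4275153, -0.0351397, -0.6983575, -0.5082253)
q + ½dt·q⊗(0,ω), renormalized = (-0.8244, 0.4191, 0.3019, 0.2314)

p' = (-2.3980, 0.5020, 2.4920)
q' = (-0.8244, 0.4191, 0.3019, 0.2314)
v' = (0.0760, 0.1100, -0.3500)
ω' = (0.1690, 0.4613, 0.7924)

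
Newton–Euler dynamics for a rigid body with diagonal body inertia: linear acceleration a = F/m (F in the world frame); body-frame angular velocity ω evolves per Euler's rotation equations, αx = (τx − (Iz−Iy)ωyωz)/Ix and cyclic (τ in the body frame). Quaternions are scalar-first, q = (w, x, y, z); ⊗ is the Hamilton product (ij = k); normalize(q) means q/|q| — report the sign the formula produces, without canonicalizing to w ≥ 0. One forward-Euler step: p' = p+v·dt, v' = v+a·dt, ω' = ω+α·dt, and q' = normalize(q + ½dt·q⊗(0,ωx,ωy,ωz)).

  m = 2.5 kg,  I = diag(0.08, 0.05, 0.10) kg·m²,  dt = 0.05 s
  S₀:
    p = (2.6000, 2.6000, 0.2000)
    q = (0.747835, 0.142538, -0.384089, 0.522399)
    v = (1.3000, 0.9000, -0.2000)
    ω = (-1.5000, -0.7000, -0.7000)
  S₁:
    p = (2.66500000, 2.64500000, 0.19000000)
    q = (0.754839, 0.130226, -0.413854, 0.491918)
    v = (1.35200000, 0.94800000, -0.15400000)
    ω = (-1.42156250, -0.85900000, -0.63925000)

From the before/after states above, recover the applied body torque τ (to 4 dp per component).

Δω = ω₁−ω₀ = (0.07843750, -0.15900000, 0.06075000)
applied torque τ = (0.1500, -0.1800, 0.0900)

τ = (0.1500, -0.1800, 0.0900)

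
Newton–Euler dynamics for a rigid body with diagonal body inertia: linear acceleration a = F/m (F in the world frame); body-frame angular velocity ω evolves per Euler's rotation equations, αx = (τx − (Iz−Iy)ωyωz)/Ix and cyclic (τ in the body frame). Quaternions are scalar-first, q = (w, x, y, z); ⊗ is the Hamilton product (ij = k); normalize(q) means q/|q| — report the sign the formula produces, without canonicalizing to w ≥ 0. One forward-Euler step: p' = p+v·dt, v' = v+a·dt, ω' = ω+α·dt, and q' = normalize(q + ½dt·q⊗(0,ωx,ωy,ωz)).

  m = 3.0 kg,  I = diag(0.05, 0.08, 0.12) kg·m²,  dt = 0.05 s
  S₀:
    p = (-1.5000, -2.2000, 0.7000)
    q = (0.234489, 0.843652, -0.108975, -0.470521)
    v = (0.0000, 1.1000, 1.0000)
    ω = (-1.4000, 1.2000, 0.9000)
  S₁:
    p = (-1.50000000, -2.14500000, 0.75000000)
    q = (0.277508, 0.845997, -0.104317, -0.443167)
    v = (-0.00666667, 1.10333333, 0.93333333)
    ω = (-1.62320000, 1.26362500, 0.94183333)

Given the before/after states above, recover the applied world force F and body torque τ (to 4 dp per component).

F = (-0.4000, 0.2000, -4.0000)
τ = (-0.1800, 0.1900, 0.0500)

velocity change Δv = (-0.00666667, 0.00333333, -0.06666667)
F = m·Δv/dt = (-0.4000, 0.2000, -4.0000)
Δω = ω₁−ω₀ = (-0.22320000, 0.06362500, 0.04183333)
gyro term ω₀×Iω₀ = (0.0432, 0.0882, -0.0504)
τ = I·(Δω/dt) + ω₀×(Iω₀) = (-0.1800, 0.1900, 0.0500)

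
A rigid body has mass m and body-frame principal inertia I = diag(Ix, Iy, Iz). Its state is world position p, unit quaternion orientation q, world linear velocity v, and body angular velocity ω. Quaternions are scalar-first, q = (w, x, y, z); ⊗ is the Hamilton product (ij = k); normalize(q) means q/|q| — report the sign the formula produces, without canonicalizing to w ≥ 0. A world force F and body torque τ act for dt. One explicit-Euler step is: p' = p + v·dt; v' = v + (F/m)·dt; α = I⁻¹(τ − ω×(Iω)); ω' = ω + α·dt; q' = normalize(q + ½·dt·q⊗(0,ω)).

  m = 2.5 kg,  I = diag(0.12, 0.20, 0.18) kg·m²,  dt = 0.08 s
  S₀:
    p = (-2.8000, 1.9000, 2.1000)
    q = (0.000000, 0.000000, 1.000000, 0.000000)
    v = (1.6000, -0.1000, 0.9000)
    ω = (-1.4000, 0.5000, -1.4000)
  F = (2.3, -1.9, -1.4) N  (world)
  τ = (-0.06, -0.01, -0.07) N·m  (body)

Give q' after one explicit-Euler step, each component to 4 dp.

q' = (-0.0199, -0.0558, 0.9967, 0.0558)

2q̇ = q⊗(0,ω) = (-0.5000000, -1.4000000, 0.0000000, 1.4000000)
q + ½dt·q⊗(0,ω), renormalized = (-0.0199, -0.0558, 0.9967, 0.0558)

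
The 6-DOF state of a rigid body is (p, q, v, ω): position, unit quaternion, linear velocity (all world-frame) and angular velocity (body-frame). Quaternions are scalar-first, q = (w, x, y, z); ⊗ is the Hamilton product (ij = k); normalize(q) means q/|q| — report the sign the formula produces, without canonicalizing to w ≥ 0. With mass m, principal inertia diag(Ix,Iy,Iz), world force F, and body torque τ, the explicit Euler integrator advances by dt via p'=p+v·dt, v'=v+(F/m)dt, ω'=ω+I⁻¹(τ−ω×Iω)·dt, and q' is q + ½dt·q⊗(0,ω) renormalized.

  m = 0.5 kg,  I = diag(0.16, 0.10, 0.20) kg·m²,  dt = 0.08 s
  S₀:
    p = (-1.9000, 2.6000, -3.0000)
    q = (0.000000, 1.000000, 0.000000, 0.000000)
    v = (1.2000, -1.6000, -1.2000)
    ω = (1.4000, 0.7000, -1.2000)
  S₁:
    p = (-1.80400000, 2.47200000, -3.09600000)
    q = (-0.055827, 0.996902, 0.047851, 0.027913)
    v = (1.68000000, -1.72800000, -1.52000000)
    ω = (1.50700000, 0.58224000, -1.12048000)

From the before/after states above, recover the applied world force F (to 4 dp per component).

F = (3.0000, -0.8000, -2.0000)

v₁ − v₀ = (0.48000000, -0.12800000, -0.32000000)
m·(v₁−v₀)/dt = (3.0000, -0.8000, -2.0000)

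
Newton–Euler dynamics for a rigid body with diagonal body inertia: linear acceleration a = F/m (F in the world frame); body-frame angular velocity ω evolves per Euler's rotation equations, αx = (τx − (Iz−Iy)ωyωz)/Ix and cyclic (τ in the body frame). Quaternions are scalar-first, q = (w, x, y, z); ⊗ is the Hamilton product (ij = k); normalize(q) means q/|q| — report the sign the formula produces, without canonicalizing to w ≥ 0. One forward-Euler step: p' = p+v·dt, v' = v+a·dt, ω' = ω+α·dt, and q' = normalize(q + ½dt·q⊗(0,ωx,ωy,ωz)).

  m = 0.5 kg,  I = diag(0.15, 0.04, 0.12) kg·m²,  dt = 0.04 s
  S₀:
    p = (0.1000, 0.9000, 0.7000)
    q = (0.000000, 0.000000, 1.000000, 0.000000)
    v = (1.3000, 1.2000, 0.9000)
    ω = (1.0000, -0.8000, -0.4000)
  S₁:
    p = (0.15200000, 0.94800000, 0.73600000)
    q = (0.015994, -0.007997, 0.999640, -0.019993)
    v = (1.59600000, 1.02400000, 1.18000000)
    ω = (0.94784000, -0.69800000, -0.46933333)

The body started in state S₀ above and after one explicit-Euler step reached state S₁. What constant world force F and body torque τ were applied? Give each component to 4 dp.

Δv = v₁−v₀ = (0.29600000, -0.17600000, 0.28000000)
F = m·Δv/dt = (3.7000, -2.2000, 3.5000)
Δω = ω₁−ω₀ = (-0.05216000, 0.10200000, -0.06933333)
I·α + gyro = (-0.1700, 0.0900, -0.1200)

F = (3.7000, -2.2000, 3.5000)
τ = (-0.1700, 0.0900, -0.1200)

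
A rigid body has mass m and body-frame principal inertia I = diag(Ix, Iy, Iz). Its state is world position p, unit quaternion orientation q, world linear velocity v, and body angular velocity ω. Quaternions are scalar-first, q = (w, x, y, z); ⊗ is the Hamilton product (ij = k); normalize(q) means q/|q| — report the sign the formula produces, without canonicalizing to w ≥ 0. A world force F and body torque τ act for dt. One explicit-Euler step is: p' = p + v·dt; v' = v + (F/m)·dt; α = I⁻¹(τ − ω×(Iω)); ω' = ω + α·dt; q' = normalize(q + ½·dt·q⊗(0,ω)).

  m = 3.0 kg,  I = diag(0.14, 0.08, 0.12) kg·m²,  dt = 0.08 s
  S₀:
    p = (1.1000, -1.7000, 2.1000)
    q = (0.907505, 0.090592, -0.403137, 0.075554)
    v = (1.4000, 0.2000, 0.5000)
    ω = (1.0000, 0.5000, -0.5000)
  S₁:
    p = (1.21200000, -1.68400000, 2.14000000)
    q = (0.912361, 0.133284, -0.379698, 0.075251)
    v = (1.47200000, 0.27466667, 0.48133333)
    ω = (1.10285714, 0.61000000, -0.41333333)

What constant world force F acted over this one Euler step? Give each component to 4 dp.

F = (2.7000, 2.8000, -0.7000)

Δv = v₁−v₀ = (0.07200000, 0.07466667, -0.01866667)
applied force F = (2.7000, 2.8000, -0.7000)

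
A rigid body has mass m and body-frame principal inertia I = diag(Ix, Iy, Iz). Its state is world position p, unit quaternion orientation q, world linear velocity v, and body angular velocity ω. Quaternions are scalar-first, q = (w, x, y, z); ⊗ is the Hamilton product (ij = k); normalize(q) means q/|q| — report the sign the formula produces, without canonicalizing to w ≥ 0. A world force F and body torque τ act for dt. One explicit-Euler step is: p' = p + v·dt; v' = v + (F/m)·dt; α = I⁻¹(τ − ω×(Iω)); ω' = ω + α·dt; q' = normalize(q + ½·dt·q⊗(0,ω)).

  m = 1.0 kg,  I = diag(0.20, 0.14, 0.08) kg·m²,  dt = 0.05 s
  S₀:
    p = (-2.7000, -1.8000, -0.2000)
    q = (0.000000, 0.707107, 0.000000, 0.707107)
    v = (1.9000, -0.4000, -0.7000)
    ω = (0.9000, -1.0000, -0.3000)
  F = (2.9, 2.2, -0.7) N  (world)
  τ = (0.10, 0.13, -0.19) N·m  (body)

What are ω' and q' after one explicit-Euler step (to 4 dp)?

angular accel α = (0.5900, 1.1600, -3.0500)
ω + α·dt = (0.9295, -0.9420, -0.4525)
2q̇ = q⊗(0,ω) = (-0.4242642, 0.7071070, 0.8485284, -0.7071070)
q + ½dt·q⊗(0,ω), renormalized = (-0.0106, 0.7244, 0.0212, 0.6890)

ω' = (0.9295, -0.9420, -0.4525)
q' = (-0.0106, 0.7244, 0.0212, 0.6890)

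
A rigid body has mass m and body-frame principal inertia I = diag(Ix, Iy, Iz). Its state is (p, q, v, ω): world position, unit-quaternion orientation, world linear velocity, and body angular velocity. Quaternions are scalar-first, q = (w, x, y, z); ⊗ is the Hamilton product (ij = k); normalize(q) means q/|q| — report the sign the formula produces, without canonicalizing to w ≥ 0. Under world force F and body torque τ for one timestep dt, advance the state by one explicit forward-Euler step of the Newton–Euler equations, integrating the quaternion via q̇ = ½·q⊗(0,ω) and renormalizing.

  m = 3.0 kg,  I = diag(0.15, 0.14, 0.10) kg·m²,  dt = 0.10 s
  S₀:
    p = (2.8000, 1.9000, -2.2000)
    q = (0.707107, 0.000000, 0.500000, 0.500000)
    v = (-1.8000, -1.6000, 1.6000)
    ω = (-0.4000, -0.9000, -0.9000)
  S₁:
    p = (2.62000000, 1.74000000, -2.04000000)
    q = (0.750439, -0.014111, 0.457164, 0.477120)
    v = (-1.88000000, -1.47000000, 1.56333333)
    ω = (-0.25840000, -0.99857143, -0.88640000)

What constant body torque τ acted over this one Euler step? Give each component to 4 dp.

ω₁ − ω₀ = (0.14160000, -0.09857143, 0.01360000)
precession coupling = (-0.0324, 0.0180, -0.0036)
applied torque τ = (0.1800, -0.1200, 0.0100)

τ = (0.1800, -0.1200, 0.0100)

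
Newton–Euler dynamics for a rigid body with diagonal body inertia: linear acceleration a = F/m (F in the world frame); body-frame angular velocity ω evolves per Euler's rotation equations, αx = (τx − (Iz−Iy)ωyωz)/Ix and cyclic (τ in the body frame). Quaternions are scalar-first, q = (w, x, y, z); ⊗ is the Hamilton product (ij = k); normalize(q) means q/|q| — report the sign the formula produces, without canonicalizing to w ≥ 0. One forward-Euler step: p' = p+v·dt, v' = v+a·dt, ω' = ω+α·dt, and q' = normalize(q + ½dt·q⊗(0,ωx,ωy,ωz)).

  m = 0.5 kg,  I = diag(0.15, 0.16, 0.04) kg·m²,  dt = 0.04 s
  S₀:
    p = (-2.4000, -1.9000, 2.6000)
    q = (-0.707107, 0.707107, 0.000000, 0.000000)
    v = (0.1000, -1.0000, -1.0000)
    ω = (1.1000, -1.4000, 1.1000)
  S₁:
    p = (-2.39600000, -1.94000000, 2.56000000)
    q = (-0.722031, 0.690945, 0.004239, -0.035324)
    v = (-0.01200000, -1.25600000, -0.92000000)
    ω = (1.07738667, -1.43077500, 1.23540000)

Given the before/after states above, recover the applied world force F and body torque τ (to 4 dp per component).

Δv = v₁−v₀ = (-0.11200000, -0.25600000, 0.08000000)
F = m·Δv/dt = (-1.4000, -3.2000, 1.0000)
Δω = ω₁−ω₀ = (-0.02261333, -0.03077500, 0.13540000)
gyro term ω₀×Iω₀ = (0.1848, 0.1331, -0.0154)
τ = I·(Δω/dt) + ω₀×(Iω₀) = (0.1000, 0.0100, 0.1200)

F = (-1.4000, -3.2000, 1.0000)
τ = (0.1000, 0.0100, 0.1200)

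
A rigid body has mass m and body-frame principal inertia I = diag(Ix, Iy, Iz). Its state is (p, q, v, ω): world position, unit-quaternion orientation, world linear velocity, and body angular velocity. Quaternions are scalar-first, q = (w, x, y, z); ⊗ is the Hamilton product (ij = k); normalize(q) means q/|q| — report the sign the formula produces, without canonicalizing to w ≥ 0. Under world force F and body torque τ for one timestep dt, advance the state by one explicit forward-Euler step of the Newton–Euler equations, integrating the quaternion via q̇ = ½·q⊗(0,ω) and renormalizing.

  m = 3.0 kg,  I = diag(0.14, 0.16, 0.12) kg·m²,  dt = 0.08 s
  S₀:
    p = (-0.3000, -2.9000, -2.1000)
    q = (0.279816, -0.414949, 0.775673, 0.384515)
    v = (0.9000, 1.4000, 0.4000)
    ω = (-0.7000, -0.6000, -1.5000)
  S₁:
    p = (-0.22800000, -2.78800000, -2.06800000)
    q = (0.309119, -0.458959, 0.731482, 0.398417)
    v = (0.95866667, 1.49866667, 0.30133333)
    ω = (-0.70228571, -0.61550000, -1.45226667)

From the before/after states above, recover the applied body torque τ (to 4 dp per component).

rate change Δω = (-0.00228571, -0.01550000, 0.04773333)
precession coupling = (-0.0360, 0.0210, 0.0084)
I·α + gyro = (-0.0400, -0.0100, 0.0800)

τ = (-0.0400, -0.0100, 0.0800)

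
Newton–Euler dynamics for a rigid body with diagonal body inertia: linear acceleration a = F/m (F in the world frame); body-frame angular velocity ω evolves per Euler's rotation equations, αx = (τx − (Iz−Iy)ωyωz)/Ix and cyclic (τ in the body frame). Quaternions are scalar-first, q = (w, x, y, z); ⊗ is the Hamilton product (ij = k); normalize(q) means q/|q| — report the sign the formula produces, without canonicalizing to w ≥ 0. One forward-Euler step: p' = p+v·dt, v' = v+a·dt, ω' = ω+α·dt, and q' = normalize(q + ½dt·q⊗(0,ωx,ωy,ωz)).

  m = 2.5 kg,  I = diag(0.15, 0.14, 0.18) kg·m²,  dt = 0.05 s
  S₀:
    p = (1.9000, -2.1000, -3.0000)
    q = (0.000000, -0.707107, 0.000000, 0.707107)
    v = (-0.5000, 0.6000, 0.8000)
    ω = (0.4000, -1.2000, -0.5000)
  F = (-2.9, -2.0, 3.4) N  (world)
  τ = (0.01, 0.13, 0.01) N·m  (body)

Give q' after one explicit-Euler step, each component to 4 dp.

q' = (0.0159, -0.6855, -0.0018, 0.7279)

q⊗(0,ω) = (0.6363963, 0.8485284, -0.0707107, 0.8485284)
updated quaternion q' = (0.0159, -0.6855, -0.0018, 0.7279)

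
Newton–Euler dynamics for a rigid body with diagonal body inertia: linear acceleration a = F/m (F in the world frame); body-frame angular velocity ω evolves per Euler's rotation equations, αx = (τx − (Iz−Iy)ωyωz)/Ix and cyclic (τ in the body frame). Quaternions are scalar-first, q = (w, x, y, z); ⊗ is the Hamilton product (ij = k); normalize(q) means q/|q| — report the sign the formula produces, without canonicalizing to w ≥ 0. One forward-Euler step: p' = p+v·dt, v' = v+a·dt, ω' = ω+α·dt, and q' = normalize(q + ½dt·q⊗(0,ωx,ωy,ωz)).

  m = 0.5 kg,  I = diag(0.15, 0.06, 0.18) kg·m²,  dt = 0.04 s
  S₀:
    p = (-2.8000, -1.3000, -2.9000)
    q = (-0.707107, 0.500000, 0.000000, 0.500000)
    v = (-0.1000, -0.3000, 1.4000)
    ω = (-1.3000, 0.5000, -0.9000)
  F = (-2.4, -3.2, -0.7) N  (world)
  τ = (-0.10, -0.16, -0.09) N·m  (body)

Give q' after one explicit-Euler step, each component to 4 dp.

Hamilton product q⊗(0,ω) = (1.1000000, 0.6692391, -0.5535535, 0.8863963)
q + ½dt·q⊗(0,ω), renormalized = (-0.6847, 0.5131, -0.0111, 0.5174)

q' = (-0.6847, 0.5131, -0.0111, 0.5174)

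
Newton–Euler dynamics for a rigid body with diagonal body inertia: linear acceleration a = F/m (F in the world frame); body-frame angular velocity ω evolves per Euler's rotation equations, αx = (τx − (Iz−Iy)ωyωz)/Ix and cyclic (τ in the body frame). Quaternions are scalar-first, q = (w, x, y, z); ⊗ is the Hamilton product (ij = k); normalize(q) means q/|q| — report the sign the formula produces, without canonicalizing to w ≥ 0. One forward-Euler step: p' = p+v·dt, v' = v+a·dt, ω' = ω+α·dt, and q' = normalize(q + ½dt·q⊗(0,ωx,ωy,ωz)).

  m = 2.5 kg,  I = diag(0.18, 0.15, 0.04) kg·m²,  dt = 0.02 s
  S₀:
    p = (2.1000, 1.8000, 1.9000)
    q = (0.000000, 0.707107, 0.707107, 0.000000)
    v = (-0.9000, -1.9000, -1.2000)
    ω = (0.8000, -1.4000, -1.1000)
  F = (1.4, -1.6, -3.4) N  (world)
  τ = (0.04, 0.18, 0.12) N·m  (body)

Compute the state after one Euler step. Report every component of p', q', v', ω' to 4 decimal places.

linear accel F/m = (0.5600, -0.6400, -1.3600)
new position p' = (2.0820, 1.7620, 1.8760)
v' = v + a·dt = (-0.8888, -1.9128, -1.2272)
(τ − ω×Iω)/I = (1.1633, 2.0213, 2.1600)
ω' = ω + α·dt = (0.8233, -1.3596, -1.0568)
2q̇ = q⊗(0,ω) = (0.4242642, -0.7778177, 0.7778177, -1.5556354)
q' = normalize(q + ½dt·q⊗(0,ω)) = (0.0042, 0.6992, 0.7147, -0.0156)

p' = (2.0820, 1.7620, 1.8760)
q' = (0.0042, 0.6992, 0.7147, -0.0156)
v' = (-0.8888, -1.9128, -1.2272)
ω' = (0.8233, -1.3596, -1.0568)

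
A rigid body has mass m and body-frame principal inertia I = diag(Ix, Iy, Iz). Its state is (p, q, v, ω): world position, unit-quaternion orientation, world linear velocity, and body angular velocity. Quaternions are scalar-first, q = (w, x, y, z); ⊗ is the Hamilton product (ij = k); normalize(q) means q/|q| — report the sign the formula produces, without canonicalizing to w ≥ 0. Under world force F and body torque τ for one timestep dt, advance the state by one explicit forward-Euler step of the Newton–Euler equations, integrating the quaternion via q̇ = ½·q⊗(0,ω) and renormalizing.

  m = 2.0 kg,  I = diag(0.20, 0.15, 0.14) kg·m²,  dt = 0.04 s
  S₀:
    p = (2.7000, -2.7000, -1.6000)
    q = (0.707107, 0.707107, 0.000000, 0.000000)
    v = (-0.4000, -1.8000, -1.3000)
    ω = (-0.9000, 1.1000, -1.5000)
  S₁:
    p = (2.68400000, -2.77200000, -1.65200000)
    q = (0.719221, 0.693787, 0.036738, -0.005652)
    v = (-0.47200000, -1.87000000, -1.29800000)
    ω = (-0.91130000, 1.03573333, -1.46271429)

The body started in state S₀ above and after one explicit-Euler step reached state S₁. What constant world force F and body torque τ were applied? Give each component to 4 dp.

F = (-3.6000, -3.5000, 0.1000)
τ = (-0.0400, -0.1600, 0.1800)

Δω = ω₁−ω₀ = (-0.01130000, -0.06426667, 0.03728571)
applied torque τ = (-0.0400, -0.1600, 0.1800)
v₁ − v₀ = (-0.07200000, -0.07000000, 0.00200000)
F = m·Δv/dt = (-3.6000, -3.5000, 0.1000)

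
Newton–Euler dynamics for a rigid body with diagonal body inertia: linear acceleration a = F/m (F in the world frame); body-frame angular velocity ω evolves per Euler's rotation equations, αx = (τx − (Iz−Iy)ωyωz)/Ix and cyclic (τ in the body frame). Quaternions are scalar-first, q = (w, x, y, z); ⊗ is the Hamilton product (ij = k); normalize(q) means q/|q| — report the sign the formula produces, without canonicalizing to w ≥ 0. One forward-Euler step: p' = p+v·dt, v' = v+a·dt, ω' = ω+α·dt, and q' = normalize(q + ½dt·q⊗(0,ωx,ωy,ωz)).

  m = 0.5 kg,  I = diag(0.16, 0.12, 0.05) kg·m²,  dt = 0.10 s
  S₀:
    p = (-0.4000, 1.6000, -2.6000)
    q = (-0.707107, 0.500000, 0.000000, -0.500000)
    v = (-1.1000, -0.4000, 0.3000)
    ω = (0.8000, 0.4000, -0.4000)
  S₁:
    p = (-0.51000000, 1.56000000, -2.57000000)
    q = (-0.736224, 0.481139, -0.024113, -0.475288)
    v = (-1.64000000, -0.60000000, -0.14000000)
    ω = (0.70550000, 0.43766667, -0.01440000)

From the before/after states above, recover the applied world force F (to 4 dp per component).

Δv = v₁−v₀ = (-0.54000000, -0.20000000, -0.44000000)
F = m·Δv/dt = (-2.7000, -1.0000, -2.2000)

F = (-2.7000, -1.0000, -2.2000)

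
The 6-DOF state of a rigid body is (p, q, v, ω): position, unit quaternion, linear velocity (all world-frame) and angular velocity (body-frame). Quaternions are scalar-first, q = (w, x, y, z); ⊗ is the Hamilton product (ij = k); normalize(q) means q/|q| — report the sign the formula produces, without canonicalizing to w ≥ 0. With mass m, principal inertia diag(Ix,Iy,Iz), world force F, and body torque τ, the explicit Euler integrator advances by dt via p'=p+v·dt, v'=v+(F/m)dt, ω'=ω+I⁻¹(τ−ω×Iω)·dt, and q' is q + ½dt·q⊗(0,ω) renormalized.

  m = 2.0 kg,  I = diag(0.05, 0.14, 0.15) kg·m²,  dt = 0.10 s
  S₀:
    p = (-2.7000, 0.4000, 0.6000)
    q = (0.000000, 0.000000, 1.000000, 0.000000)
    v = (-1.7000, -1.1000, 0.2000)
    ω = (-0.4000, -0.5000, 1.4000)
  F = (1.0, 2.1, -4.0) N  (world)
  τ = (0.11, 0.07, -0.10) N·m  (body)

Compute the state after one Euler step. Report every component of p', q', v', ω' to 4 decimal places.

p' = (-2.8700, 0.2900, 0.6200)
q' = (0.0249, 0.0698, 0.9971, 0.0199)
v' = (-1.6500, -0.9950, 0.0000)
ω' = (-0.1660, -0.4900, 1.3213)

precession coupling ω×(Iω) = (-0.0070, 0.0560, 0.0180)
(τ − ω×Iω)/I = (2.3400, 0.1000, -0.7867)
ω + α·dt = (-0.1660, -0.4900, 1.3213)
q⊗(0,ω) = (0.5000000, 1.4000000, 0.0000000, 0.4000000)
updated quaternion q' = (0.0249, 0.0698, 0.9971, 0.0199)
new position p' = (-2.8700, 0.2900, 0.6200)
new velocity v' = (-1.6500, -0.9950, 0.0000)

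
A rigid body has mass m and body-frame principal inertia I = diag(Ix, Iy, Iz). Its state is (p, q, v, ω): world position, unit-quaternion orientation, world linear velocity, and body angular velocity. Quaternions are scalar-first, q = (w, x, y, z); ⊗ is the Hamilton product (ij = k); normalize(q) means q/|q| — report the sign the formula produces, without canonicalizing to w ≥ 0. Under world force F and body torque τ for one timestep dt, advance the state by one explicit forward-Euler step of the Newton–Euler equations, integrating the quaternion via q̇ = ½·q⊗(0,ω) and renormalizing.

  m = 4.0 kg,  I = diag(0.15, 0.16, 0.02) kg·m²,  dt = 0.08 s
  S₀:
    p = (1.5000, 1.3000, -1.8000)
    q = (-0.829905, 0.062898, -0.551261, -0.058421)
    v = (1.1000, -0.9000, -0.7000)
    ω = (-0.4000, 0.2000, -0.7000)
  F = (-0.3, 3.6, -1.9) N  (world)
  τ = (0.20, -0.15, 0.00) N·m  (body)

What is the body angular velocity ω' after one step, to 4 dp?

ω' = (-0.3038, 0.1068, -0.6968)

gyro term ω×Iω = (0.0196, 0.0364, -0.0008)
α = I⁻¹(τ − ω×Iω) = (1.2027, -1.1650, 0.0400)
ω' = ω + α·dt = (-0.3038, 0.1068, -0.6968)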